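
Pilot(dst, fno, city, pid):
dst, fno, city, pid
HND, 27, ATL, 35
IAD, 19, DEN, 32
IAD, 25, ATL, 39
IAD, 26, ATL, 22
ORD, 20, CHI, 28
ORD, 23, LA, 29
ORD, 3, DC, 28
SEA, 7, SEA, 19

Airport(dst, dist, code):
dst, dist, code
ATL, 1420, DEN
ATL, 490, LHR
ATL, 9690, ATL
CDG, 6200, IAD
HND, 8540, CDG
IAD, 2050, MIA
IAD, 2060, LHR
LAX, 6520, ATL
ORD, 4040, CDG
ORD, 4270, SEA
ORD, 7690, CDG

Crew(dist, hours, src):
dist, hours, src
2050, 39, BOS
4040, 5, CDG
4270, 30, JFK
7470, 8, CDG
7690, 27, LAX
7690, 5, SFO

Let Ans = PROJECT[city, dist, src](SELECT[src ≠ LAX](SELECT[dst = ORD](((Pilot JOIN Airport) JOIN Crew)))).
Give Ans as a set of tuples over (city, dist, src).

{(CHI, 4040, CDG), (CHI, 4270, JFK), (CHI, 7690, SFO), (DC, 4040, CDG), (DC, 4270, JFK), (DC, 7690, SFO), (LA, 4040, CDG), (LA, 4270, JFK), (LA, 7690, SFO)}

Pilot ⋈ Airport (natural join on dst): {(HND, 27, ATL, 35, 8540, CDG), (IAD, 19, DEN, 32, 2050, MIA), (IAD, 19, DEN, 32, 2060, LHR), (IAD, 25, ATL, 39, 2050, MIA), (IAD, 25, ATL, 39, 2060, LHR), (IAD, 26, ATL, 22, 2050, MIA), (IAD, 26, ATL, 22, 2060, LHR), (ORD, 20, CHI, 28, 4040, CDG), (ORD, 20, CHI, 28, 4270, SEA), (ORD, 20, CHI, 28, 7690, CDG), (ORD, 23, LA, 29, 4040, CDG), (ORD, 23, LA, 29, 4270, SEA), (ORD, 23, LA, 29, 7690, CDG), (ORD, 3, DC, 28, 4040, CDG), (ORD, 3, DC, 28, 4270, SEA), (ORD, 3, DC, 28, 7690, CDG)}
(Pilot JOIN Airport) ⋈ Crew (natural join on dist): {(IAD, 19, DEN, 32, 2050, MIA, 39, BOS), (IAD, 25, ATL, 39, 2050, MIA, 39, BOS), (IAD, 26, ATL, 22, 2050, MIA, 39, BOS), (ORD, 20, CHI, 28, 4040, CDG, 5, CDG), (ORD, 20, CHI, 28, 4270, SEA, 30, JFK), (ORD, 20, CHI, 28, 7690, CDG, 27, LAX), (ORD, 20, CHI, 28, 7690, CDG, 5, SFO), (ORD, 23, LA, 29, 4040, CDG, 5, CDG), (ORD, 23, LA, 29, 4270, SEA, 30, JFK), (ORD, 23, LA, 29, 7690, CDG, 27, LAX), (ORD, 23, LA, 29, 7690, CDG, 5, SFO), (ORD, 3, DC, 28, 4040, CDG, 5, CDG), (ORD, 3, DC, 28, 4270, SEA, 30, JFK), (ORD, 3, DC, 28, 7690, CDG, 27, LAX), (ORD, 3, DC, 28, 7690, CDG, 5, SFO)}
σ[dst = ORD]: keep tuples satisfying dst = ORD → {(ORD, 20, CHI, 28, 4040, CDG, 5, CDG), (ORD, 20, CHI, 28, 4270, SEA, 30, JFK), (ORD, 20, CHI, 28, 7690, CDG, 27, LAX), (ORD, 20, CHI, 28, 7690, CDG, 5, SFO), (ORD, 23, LA, 29, 4040, CDG, 5, CDG), (ORD, 23, LA, 29, 4270, SEA, 30, JFK), (ORD, 23, LA, 29, 7690, CDG, 27, LAX), (ORD, 23, LA, 29, 7690, CDG, 5, SFO), (ORD, 3, DC, 28, 4040, CDG, 5, CDG), (ORD, 3, DC, 28, 4270, SEA, 30, JFK), (ORD, 3, DC, 28, 7690, CDG, 27, LAX), (ORD, 3, DC, 28, 7690, CDG, 5, SFO)}
σ[src ≠ LAX]: keep tuples satisfying src ≠ LAX → {(ORD, 20, CHI, 28, 4040, CDG, 5, CDG), (ORD, 20, CHI, 28, 4270, SEA, 30, JFK), (ORD, 20, CHI, 28, 7690, CDG, 5, SFO), (ORD, 23, LA, 29, 4040, CDG, 5, CDG), (ORD, 23, LA, 29, 4270, SEA, 30, JFK), (ORD, 23, LA, 29, 7690, CDG, 5, SFO), (ORD, 3, DC, 28, 4040, CDG, 5, CDG), (ORD, 3, DC, 28, 4270, SEA, 30, JFK), (ORD, 3, DC, 28, 7690, CDG, 5, SFO)}
Projecting to city, dist, src: {(CHI, 4040, CDG), (CHI, 4270, JFK), (CHI, 7690, SFO), (DC, 4040, CDG), (DC, 4270, JFK), (DC, 7690, SFO), (LA, 4040, CDG), (LA, 4270, JFK), (LA, 7690, SFO)}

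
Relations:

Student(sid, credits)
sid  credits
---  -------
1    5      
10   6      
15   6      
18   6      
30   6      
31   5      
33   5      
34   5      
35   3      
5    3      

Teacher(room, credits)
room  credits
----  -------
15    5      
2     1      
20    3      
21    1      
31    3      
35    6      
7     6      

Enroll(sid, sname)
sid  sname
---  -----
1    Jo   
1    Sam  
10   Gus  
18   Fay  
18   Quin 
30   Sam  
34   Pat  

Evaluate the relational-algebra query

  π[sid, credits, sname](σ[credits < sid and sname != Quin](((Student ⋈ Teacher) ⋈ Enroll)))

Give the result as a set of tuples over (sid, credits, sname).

{(10, 6, Gus), (18, 6, Fay), (30, 6, Sam), (34, 5, Pat)}

Joining Student and Teacher on credits yields {(1, 5, 15), (10, 6, 35), (10, 6, 7), (15, 6, 35), (15, 6, 7), (18, 6, 35), (18, 6, 7), (30, 6, 35), (30, 6, 7), (31, 5, 15), (33, 5, 15), (34, 5, 15), (35, 3, 20), (35, 3, 31), (5, 3, 20), (5, 3, 31)}.
Joining (Student ⋈ Teacher) and Enroll on sid yields {(1, 5, 15, Jo), (1, 5, 15, Sam), (10, 6, 35, Gus), (10, 6, 7, Gus), (18, 6, 35, Fay), (18, 6, 35, Quin), (18, 6, 7, Fay), (18, 6, 7, Quin), (30, 6, 35, Sam), (30, 6, 7, Sam), (34, 5, 15, Pat)}.
Selection credits < sid and sname != Quin: {(10, 6, 35, Gus), (10, 6, 7, Gus), (18, 6, 35, Fay), (18, 6, 7, Fay), (30, 6, 35, Sam), (30, 6, 7, Sam), (34, 5, 15, Pat)}
Keep only column(s) sid, credits, sname (3 duplicate(s) eliminated): {(10, 6, Gus), (18, 6, Fay), (30, 6, Sam), (34, 5, Pat)}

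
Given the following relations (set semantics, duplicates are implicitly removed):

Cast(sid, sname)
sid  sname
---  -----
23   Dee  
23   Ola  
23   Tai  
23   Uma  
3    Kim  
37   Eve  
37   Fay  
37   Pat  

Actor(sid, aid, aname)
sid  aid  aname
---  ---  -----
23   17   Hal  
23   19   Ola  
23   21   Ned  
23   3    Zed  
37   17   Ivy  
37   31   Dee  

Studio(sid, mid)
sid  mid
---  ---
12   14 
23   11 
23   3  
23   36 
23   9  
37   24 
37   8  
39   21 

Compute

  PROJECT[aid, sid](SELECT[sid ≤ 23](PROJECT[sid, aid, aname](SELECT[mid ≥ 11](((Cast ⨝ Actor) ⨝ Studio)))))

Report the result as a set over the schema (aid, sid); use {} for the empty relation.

{(17, 23), (19, 23), (21, 23), (3, 23)}

Natural join on sid: {(23, Dee, 17, Hal), (23, Dee, 19, Ola), (23, Dee, 21, Ned), (23, Dee, 3, Zed), (23, Ola, 17, Hal), (23, Ola, 19, Ola), (23, Ola, 21, Ned), (23, Ola, 3, Zed), (23, Tai, 17, Hal), (23, Tai, 19, Ola), (23, Tai, 21, Ned), (23, Tai, 3, Zed), (23, Uma, 17, Hal), (23, Uma, 19, Ola), (23, Uma, 21, Ned), (23, Uma, 3, Zed), (37, Eve, 17, Ivy), (37, Eve, 31, Dee), (37, Fay, 17, Ivy), (37, Fay, 31, Dee), (37, Pat, 17, Ivy), (37, Pat, 31, Dee)}
Natural join on sid: {(23, Dee, 17, Hal, 11), (23, Dee, 17, Hal, 3), (23, Dee, 17, Hal, 36), (23, Dee, 17, Hal, 9), (23, Dee, 19, Ola, 11), (23, Dee, 19, Ola, 3), (23, Dee, 19, Ola, 36), (23, Dee, 19, Ola, 9), (23, Dee, 21, Ned, 11), (23, Dee, 21, Ned, 3), (23, Dee, 21, Ned, 36), (23, Dee, 21, Ned, 9), (23, Dee, 3, Zed, 11), (23, Dee, 3, Zed, 3), (23, Dee, 3, Zed, 36), (23, Dee, 3, Zed, 9), (23, Ola, 17, Hal, 11), (23, Ola, 17, Hal, 3), (23, Ola, 17, Hal, 36), (23, Ola, 17, Hal, 9), (23, Ola, 19, Ola, 11), (23, Ola, 19, Ola, 3), (23, Ola, 19, Ola, 36), (23, Ola, 19, Ola, 9), (23, Ola, 21, Ned, 11), (23, Ola, 21, Ned, 3), (23, Ola, 21, Ned, 36), (23, Ola, 21, Ned, 9), (23, Ola, 3, Zed, 11), (23, Ola, 3, Zed, 3), (23, Ola, 3, Zed, 36), (23, Ola, 3, Zed, 9), (23, Tai, 17, Hal, 11), (23, Tai, 17, Hal, 3), (23, Tai, 17, Hal, 36), (23, Tai, 17, Hal, 9), (23, Tai, 19, Ola, 11), (23, Tai, 19, Ola, 3), (23, Tai, 19, Ola, 36), (23, Tai, 19, Ola, 9), (23, Tai, 21, Ned, 11), (23, Tai, 21, Ned, 3), (23, Tai, 21, Ned, 36), (23, Tai, 21, Ned, 9), (23, Tai, 3, Zed, 11), (23, Tai, 3, Zed, 3), (23, Tai, 3, Zed, 36), (23, Tai, 3, Zed, 9), (23, Uma, 17, Hal, 11), (23, Uma, 17, Hal, 3), (23, Uma, 17, Hal, 36), (23, Uma, 17, Hal, 9), (23, Uma, 19, Ola, 11), (23, Uma, 19, Ola, 3), (23, Uma, 19, Ola, 36), (23, Uma, 19, Ola, 9), (23, Uma, 21, Ned, 11), (23, Uma, 21, Ned, 3), (23, Uma, 21, Ned, 36), (23, Uma, 21, Ned, 9), (23, Uma, 3, Zed, 11), (23, Uma, 3, Zed, 3), (23, Uma, 3, Zed, 36), (23, Uma, 3, Zed, 9), (37, Eve, 17, Ivy, 24), (37, Eve, 17, Ivy, 8), (37, Eve, 31, Dee, 24), (37, Eve, 31, Dee, 8), (37, Fay, 17, Ivy, 24), (37, Fay, 17, Ivy, 8), (37, Fay, 31, Dee, 24), (37, Fay, 31, Dee, 8), (37, Pat, 17, Ivy, 24), (37, Pat, 17, Ivy, 8), (37, Pat, 31, Dee, 24), (37, Pat, 31, Dee, 8)}
Apply σ_{mid ≥ 11}; surviving tuples: {(23, Dee, 17, Hal, 11), (23, Dee, 17, Hal, 36), (23, Dee, 19, Ola, 11), (23, Dee, 19, Ola, 36), (23, Dee, 21, Ned, 11), (23, Dee, 21, Ned, 36), (23, Dee, 3, Zed, 11), (23, Dee, 3, Zed, 36), (23, Ola, 17, Hal, 11), (23, Ola, 17, Hal, 36), (23, Ola, 19, Ola, 11), (23, Ola, 19, Ola, 36), (23, Ola, 21, Ned, 11), (23, Ola, 21, Ned, 36), (23, Ola, 3, Zed, 11), (23, Ola, 3, Zed, 36), (23, Tai, 17, Hal, 11), (23, Tai, 17, Hal, 36), (23, Tai, 19, Ola, 11), (23, Tai, 19, Ola, 36), (23, Tai, 21, Ned, 11), (23, Tai, 21, Ned, 36), (23, Tai, 3, Zed, 11), (23, Tai, 3, Zed, 36), (23, Uma, 17, Hal, 11), (23, Uma, 17, Hal, 36), (23, Uma, 19, Ola, 11), (23, Uma, 19, Ola, 36), (23, Uma, 21, Ned, 11), (23, Uma, 21, Ned, 36), (23, Uma, 3, Zed, 11), (23, Uma, 3, Zed, 36), (37, Eve, 17, Ivy, 24), (37, Eve, 31, Dee, 24), (37, Fay, 17, Ivy, 24), (37, Fay, 31, Dee, 24), (37, Pat, 17, Ivy, 24), (37, Pat, 31, Dee, 24)}
π[sid, aid, aname]: project onto (sid, aid, aname) (32 duplicate(s) eliminated) → {(23, 17, Hal), (23, 19, Ola), (23, 21, Ned), (23, 3, Zed), (37, 17, Ivy), (37, 31, Dee)}
Apply σ_{sid ≤ 23}; surviving tuples: {(23, 17, Hal), (23, 19, Ola), (23, 21, Ned), (23, 3, Zed)}
π[aid, sid]: project onto (aid, sid) → {(17, 23), (19, 23), (21, 23), (3, 23)}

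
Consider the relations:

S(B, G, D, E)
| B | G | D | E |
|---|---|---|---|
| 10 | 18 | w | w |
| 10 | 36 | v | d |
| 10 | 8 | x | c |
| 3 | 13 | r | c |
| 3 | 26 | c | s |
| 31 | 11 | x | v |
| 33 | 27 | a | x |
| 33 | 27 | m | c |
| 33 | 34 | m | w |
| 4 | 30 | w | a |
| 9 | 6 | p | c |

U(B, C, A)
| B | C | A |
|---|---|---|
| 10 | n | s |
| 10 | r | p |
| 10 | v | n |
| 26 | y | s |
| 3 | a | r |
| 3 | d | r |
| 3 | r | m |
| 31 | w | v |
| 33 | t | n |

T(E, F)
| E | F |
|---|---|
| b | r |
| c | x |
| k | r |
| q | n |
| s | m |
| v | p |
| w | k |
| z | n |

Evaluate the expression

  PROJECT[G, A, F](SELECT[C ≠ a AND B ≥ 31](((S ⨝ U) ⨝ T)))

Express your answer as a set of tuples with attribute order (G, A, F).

Natural join on B: {(10, 18, w, w, n, s), (10, 18, w, w, r, p), (10, 18, w, w, v, n), (10, 36, v, d, n, s), (10, 36, v, d, r, p), (10, 36, v, d, v, n), (10, 8, x, c, n, s), (10, 8, x, c, r, p), (10, 8, x, c, v, n), (3, 13, r, c, a, r), (3, 13, r, c, d, r), (3, 13, r, c, r, m), (3, 26, c, s, a, r), (3, 26, c, s, d, r), (3, 26, c, s, r, m), (31, 11, x, v, w, v), (33, 27, a, x, t, n), (33, 27, m, c, t, n), (33, 34, m, w, t, n)}
Natural join on E: {(10, 18, w, w, n, s, k), (10, 18, w, w, r, p, k), (10, 18, w, w, v, n, k), (10, 8, x, c, n, s, x), (10, 8, x, c, r, p, x), (10, 8, x, c, v, n, x), (3, 13, r, c, a, r, x), (3, 13, r, c, d, r, x), (3, 13, r, c, r, m, x), (3, 26, c, s, a, r, m), (3, 26, c, s, d, r, m), (3, 26, c, s, r, m, m), (31, 11, x, v, w, v, p), (33, 27, m, c, t, n, x), (33, 34, m, w, t, n, k)}
σ[C ≠ a AND B ≥ 31]: keep tuples satisfying C ≠ a AND B ≥ 31 → {(31, 11, x, v, w, v, p), (33, 27, m, c, t, n, x), (33, 34, m, w, t, n, k)}
Projecting to G, A, F: {(11, v, p), (27, n, x), (34, n, k)}

{(11, v, p), (27, n, x), (34, n, k)}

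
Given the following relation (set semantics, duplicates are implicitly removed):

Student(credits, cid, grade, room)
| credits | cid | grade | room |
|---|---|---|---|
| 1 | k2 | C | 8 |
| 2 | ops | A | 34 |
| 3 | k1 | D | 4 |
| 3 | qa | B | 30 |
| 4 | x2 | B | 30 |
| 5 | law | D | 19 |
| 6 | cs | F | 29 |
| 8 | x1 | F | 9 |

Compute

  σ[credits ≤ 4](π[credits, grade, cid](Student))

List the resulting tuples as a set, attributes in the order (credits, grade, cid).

π_{credits, grade, cid} gives {(1, C, k2), (2, A, ops), (3, B, qa), (3, D, k1), (4, B, x2), (5, D, law), (6, F, cs), (8, F, x1)}.
Selection credits ≤ 4: {(1, C, k2), (2, A, ops), (3, B, qa), (3, D, k1), (4, B, x2)}

{(1, C, k2), (2, A, ops), (3, B, qa), (3, D, k1), (4, B, x2)}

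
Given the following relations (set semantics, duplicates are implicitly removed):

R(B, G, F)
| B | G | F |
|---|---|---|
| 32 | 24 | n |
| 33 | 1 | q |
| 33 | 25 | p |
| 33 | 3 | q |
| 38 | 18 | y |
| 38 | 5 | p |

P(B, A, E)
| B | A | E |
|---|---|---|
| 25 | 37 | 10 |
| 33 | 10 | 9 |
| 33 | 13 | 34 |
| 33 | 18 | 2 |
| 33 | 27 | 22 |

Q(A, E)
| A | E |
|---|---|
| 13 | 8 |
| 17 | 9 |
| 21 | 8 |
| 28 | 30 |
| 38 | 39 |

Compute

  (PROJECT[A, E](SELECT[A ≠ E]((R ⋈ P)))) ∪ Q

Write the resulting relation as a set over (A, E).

{(10, 9), (13, 34), (13, 8), (17, 9), (18, 2), (21, 8), (27, 22), (28, 30), (38, 39)}

Natural join on B: {(33, 1, q, 10, 9), (33, 1, q, 13, 34), (33, 1, q, 18, 2), (33, 1, q, 27, 22), (33, 25, p, 10, 9), (33, 25, p, 13, 34), (33, 25, p, 18, 2), (33, 25, p, 27, 22), (33, 3, q, 10, 9), (33, 3, q, 13, 34), (33, 3, q, 18, 2), (33, 3, q, 27, 22)}
Apply σ_{A ≠ E}; surviving tuples: {(33, 1, q, 10, 9), (33, 1, q, 13, 34), (33, 1, q, 18, 2), (33, 1, q, 27, 22), (33, 25, p, 10, 9), (33, 25, p, 13, 34), (33, 25, p, 18, 2), (33, 25, p, 27, 22), (33, 3, q, 10, 9), (33, 3, q, 13, 34), (33, 3, q, 18, 2), (33, 3, q, 27, 22)}
Keep only column(s) A, E (8 duplicate(s) eliminated): {(10, 9), (13, 34), (18, 2), (27, 22)}
Set union of the two operands is {(10, 9), (13, 34), (13, 8), (17, 9), (18, 2), (21, 8), (27, 22), (28, 30), (38, 39)}.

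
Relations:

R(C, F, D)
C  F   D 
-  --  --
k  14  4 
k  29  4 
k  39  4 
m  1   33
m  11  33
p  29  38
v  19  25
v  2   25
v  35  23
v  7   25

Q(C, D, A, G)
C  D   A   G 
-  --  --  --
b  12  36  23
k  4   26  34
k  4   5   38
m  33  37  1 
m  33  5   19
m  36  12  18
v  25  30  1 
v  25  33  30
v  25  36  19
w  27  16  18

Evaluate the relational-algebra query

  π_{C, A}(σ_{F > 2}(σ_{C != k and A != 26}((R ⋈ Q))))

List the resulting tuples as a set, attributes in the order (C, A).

Natural join on C, D: {(k, 14, 4, 26, 34), (k, 14, 4, 5, 38), (k, 29, 4, 26, 34), (k, 29, 4, 5, 38), (k, 39, 4, 26, 34), (k, 39, 4, 5, 38), (m, 1, 33, 37, 1), (m, 1, 33, 5, 19), (m, 11, 33, 37, 1), (m, 11, 33, 5, 19), (v, 19, 25, 30, 1), (v, 19, 25, 33, 30), (v, 19, 25, 36, 19), (v, 2, 25, 30, 1), (v, 2, 25, 33, 30), (v, 2, 25, 36, 19), (v, 7, 25, 30, 1), (v, 7, 25, 33, 30), (v, 7, 25, 36, 19)}
Apply σ_{C != k and A != 26}; surviving tuples: {(m, 1, 33, 37, 1), (m, 1, 33, 5, 19), (m, 11, 33, 37, 1), (m, 11, 33, 5, 19), (v, 19, 25, 30, 1), (v, 19, 25, 33, 30), (v, 19, 25, 36, 19), (v, 2, 25, 30, 1), (v, 2, 25, 33, 30), (v, 2, 25, 36, 19), (v, 7, 25, 30, 1), (v, 7, 25, 33, 30), (v, 7, 25, 36, 19)}
Apply σ_{F > 2}; surviving tuples: {(m, 11, 33, 37, 1), (m, 11, 33, 5, 19), (v, 19, 25, 30, 1), (v, 19, 25, 33, 30), (v, 19, 25, 36, 19), (v, 7, 25, 30, 1), (v, 7, 25, 33, 30), (v, 7, 25, 36, 19)}
Projecting to C, A (3 duplicate(s) eliminated): {(m, 37), (m, 5), (v, 30), (v, 33), (v, 36)}

{(m, 37), (m, 5), (v, 30), (v, 33), (v, 36)}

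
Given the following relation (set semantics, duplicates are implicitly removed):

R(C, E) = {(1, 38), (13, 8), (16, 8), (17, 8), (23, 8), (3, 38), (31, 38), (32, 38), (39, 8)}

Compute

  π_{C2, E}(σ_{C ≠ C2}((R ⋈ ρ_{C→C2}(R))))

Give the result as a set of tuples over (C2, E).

ρ[C→C2]: schema becomes (C2, E); tuples unchanged.
Natural join on E: {(1, 38, 1), (1, 38, 3), (1, 38, 31), (1, 38, 32), (13, 8, 13), (13, 8, 16), (13, 8, 17), (13, 8, 23), (13, 8, 39), (16, 8, 13), (16, 8, 16), (16, 8, 17), (16, 8, 23), (16, 8, 39), (17, 8, 13), (17, 8, 16), (17, 8, 17), (17, 8, 23), (17, 8, 39), (23, 8, 13), (23, 8, 16), (23, 8, 17), (23, 8, 23), (23, 8, 39), (3, 38, 1), (3, 38, 3), (3, 38, 31), (3, 38, 32), (31, 38, 1), (31, 38, 3), (31, 38, 31), (31, 38, 32), (32, 38, 1), (32, 38, 3), (32, 38, 31), (32, 38, 32), (39, 8, 13), (39, 8, 16), (39, 8, 17), (39, 8, 23), (39, 8, 39)}
σ[C ≠ C2]: keep tuples satisfying C ≠ C2 → {(1, 38, 3), (1, 38, 31), (1, 38, 32), (13, 8, 16), (13, 8, 17), (13, 8, 23), (13, 8, 39), (16, 8, 13), (16, 8, 17), (16, 8, 23), (16, 8, 39), (17, 8, 13), (17, 8, 16), (17, 8, 23), (17, 8, 39), (23, 8, 13), (23, 8, 16), (23, 8, 17), (23, 8, 39), (3, 38, 1), (3, 38, 31), (3, 38, 32), (31, 38, 1), (31, 38, 3), (31, 38, 32), (32, 38, 1), (32, 38, 3), (32, 38, 31), (39, 8, 13), (39, 8, 16), (39, 8, 17), (39, 8, 23)}
π[C2, E]: project onto (C2, E) (23 duplicate(s) eliminated) → {(1, 38), (13, 8), (16, 8), (17, 8), (23, 8), (3, 38), (31, 38), (32, 38), (39, 8)}

{(1, 38), (13, 8), (16, 8), (17, 8), (23, 8), (3, 38), (31, 38), (32, 38), (39, 8)}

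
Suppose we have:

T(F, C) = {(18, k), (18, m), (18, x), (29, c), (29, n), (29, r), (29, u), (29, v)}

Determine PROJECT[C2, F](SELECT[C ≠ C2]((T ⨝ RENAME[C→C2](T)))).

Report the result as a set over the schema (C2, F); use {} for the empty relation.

ρ[C→C2]: schema becomes (F, C2); tuples unchanged.
Natural join on F: {(18, k, k), (18, k, m), (18, k, x), (18, m, k), (18, m, m), (18, m, x), (18, x, k), (18, x, m), (18, x, x), (29, c, c), (29, c, n), (29, c, r), (29, c, u), (29, c, v), (29, n, c), (29, n, n), (29, n, r), (29, n, u), (29, n, v), (29, r, c), (29, r, n), (29, r, r), (29, r, u), (29, r, v), (29, u, c), (29, u, n), (29, u, r), (29, u, u), (29, u, v), (29, v, c), (29, v, n), (29, v, r), (29, v, u), (29, v, v)}
Selection C ≠ C2: {(18, k, m), (18, k, x), (18, m, k), (18, m, x), (18, x, k), (18, x, m), (29, c, n), (29, c, r), (29, c, u), (29, c, v), (29, n, c), (29, n, r), (29, n, u), (29, n, v), (29, r, c), (29, r, n), (29, r, u), (29, r, v), (29, u, c), (29, u, n), (29, u, r), (29, u, v), (29, v, c), (29, v, n), (29, v, r), (29, v, u)}
π_{C2, F} gives {(c, 29), (k, 18), (m, 18), (n, 29), (r, 29), (u, 29), (v, 29), (x, 18)} (18 duplicate(s) eliminated).

{(c, 29), (k, 18), (m, 18), (n, 29), (r, 29), (u, 29), (v, 29), (x, 18)}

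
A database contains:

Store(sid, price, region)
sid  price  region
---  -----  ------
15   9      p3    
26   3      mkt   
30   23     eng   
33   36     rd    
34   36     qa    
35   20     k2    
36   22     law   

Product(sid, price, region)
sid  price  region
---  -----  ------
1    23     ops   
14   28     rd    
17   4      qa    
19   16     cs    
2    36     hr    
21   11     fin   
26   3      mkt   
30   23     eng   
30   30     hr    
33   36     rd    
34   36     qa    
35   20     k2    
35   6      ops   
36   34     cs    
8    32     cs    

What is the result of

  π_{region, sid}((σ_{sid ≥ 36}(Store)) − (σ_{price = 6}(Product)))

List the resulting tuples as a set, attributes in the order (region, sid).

Apply σ_{sid ≥ 36}; surviving tuples: {(36, 22, law)}
Apply σ_{price = 6}; surviving tuples: {(35, 6, ops)}
Difference: {(36, 22, law)} with {(35, 6, ops)} → {(36, 22, law)}
π[region, sid]: project onto (region, sid) → {(law, 36)}

{(law, 36)}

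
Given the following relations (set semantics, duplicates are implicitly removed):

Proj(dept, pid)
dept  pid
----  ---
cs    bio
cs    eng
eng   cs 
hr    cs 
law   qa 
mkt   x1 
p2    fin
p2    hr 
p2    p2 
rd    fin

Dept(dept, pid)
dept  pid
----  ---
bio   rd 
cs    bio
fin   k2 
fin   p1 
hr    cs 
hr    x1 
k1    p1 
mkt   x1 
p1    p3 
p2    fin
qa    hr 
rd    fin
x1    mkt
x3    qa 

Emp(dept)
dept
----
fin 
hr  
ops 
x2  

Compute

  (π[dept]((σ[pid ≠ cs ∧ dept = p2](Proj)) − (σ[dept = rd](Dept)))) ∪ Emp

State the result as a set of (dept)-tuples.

{fin, hr, ops, p2, x2}

Filtering on pid ≠ cs ∧ dept = p2 leaves {(p2, fin), (p2, hr), (p2, p2)}.
Filtering on dept = rd leaves {(rd, fin)}.
Set difference of the two operands is {(p2, fin), (p2, hr), (p2, p2)}.
Projecting to dept (2 duplicate(s) eliminated): {p2}
Set union of the two operands is {fin, hr, ops, p2, x2}.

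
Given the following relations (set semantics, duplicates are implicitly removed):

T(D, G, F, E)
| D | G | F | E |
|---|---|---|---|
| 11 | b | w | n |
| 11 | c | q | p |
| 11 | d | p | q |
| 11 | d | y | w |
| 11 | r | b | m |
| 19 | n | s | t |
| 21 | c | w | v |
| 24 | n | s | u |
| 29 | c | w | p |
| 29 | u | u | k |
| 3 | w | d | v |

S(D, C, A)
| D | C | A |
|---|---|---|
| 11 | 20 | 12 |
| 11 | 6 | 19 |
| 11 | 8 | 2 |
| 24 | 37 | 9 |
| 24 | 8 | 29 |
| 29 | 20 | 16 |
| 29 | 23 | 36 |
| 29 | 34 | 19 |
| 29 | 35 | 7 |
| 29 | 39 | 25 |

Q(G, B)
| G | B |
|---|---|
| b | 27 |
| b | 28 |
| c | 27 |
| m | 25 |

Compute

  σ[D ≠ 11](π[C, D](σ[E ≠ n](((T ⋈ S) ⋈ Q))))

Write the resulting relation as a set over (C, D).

{(20, 29), (23, 29), (34, 29), (35, 29), (39, 29)}

Natural join on D: {(11, b, w, n, 20, 12), (11, b, w, n, 6, 19), (11, b, w, n, 8, 2), (11, c, q, p, 20, 12), (11, c, q, p, 6, 19), (11, c, q, p, 8, 2), (11, d, p, q, 20, 12), (11, d, p, q, 6, 19), (11, d, p, q, 8, 2), (11, d, y, w, 20, 12), (11, d, y, w, 6, 19), (11, d, y, w, 8, 2), (11, r, b, m, 20, 12), (11, r, b, m, 6, 19), (11, r, b, m, 8, 2), (24, n, s, u, 37, 9), (24, n, s, u, 8, 29), (29, c, w, p, 20, 16), (29, c, w, p, 23, 36), (29, c, w, p, 34, 19), (29, c, w, p, 35, 7), (29, c, w, p, 39, 25), (29, u, u, k, 20, 16), (29, u, u, k, 23, 36), (29, u, u, k, 34, 19), (29, u, u, k, 35, 7), (29, u, u, k, 39, 25)}
Natural join on G: {(11, b, w, n, 20, 12, 27), (11, b, w, n, 20, 12, 28), (11, b, w, n, 6, 19, 27), (11, b, w, n, 6, 19, 28), (11, b, w, n, 8, 2, 27), (11, b, w, n, 8, 2, 28), (11, c, q, p, 20, 12, 27), (11, c, q, p, 6, 19, 27), (11, c, q, p, 8, 2, 27), (29, c, w, p, 20, 16, 27), (29, c, w, p, 23, 36, 27), (29, c, w, p, 34, 19, 27), (29, c, w, p, 35, 7, 27), (29, c, w, p, 39, 25, 27)}
Selection E ≠ n: {(11, c, q, p, 20, 12, 27), (11, c, q, p, 6, 19, 27), (11, c, q, p, 8, 2, 27), (29, c, w, p, 20, 16, 27), (29, c, w, p, 23, 36, 27), (29, c, w, p, 34, 19, 27), (29, c, w, p, 35, 7, 27), (29, c, w, p, 39, 25, 27)}
π_{C, D} gives {(20, 11), (20, 29), (23, 29), (34, 29), (35, 29), (39, 29), (6, 11), (8, 11)}.
Selection D ≠ 11: {(20, 29), (23, 29), (34, 29), (35, 29), (39, 29)}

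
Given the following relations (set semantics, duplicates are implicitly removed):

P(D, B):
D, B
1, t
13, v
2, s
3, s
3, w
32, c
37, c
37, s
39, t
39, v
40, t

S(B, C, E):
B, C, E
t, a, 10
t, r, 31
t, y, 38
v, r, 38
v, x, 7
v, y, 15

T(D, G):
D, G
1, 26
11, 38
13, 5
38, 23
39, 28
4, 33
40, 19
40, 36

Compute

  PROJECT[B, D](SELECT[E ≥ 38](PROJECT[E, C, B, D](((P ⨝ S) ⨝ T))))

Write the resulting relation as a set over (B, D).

P ⋈ S (natural join on B): {(1, t, a, 10), (1, t, r, 31), (1, t, y, 38), (13, v, r, 38), (13, v, x, 7), (13, v, y, 15), (39, t, a, 10), (39, t, r, 31), (39, t, y, 38), (39, v, r, 38), (39, v, x, 7), (39, v, y, 15), (40, t, a, 10), (40, t, r, 31), (40, t, y, 38)}
(P ⨝ S) ⋈ T (natural join on D): {(1, t, a, 10, 26), (1, t, r, 31, 26), (1, t, y, 38, 26), (13, v, r, 38, 5), (13, v, x, 7, 5), (13, v, y, 15, 5), (39, t, a, 10, 28), (39, t, r, 31, 28), (39, t, y, 38, 28), (39, v, r, 38, 28), (39, v, x, 7, 28), (39, v, y, 15, 28), (40, t, a, 10, 19), (40, t, a, 10, 36), (40, t, r, 31, 19), (40, t, r, 31, 36), (40, t, y, 38, 19), (40, t, y, 38, 36)}
π_{E, C, B, D} gives {(10, a, t, 1), (10, a, t, 39), (10, a, t, 40), (15, y, v, 13), (15, y, v, 39), (31, r, t, 1), (31, r, t, 39), (31, r, t, 40), (38, r, v, 13), (38, r, v, 39), (38, y, t, 1), (38, y, t, 39), (38, y, t, 40), (7, x, v, 13), (7, x, v, 39)} (3 duplicate(s) eliminated).
Selection E ≥ 38: {(38, r, v, 13), (38, r, v, 39), (38, y, t, 1), (38, y, t, 39), (38, y, t, 40)}
π_{B, D} gives {(t, 1), (t, 39), (t, 40), (v, 13), (v, 39)}.

{(t, 1), (t, 39), (t, 40), (v, 13), (v, 39)}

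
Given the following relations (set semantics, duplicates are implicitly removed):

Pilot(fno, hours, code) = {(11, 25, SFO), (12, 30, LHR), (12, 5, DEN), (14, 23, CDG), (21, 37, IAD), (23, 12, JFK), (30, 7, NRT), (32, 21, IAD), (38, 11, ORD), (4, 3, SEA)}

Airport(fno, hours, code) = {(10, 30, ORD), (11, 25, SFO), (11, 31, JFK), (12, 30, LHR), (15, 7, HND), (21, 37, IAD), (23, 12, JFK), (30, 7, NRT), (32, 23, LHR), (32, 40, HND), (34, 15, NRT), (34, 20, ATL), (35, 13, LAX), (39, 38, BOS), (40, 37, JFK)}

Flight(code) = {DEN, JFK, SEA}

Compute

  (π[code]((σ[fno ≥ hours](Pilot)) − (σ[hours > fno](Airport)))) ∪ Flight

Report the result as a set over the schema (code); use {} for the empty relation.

σ[fno ≥ hours]: keep tuples satisfying fno ≥ hours → {(12, 5, DEN), (23, 12, JFK), (30, 7, NRT), (32, 21, IAD), (38, 11, ORD), (4, 3, SEA)}
σ[hours > fno]: keep tuples satisfying hours > fno → {(10, 30, ORD), (11, 25, SFO), (11, 31, JFK), (12, 30, LHR), (21, 37, IAD), (32, 40, HND)}
Difference: {(12, 5, DEN), (23, 12, JFK), (30, 7, NRT), (32, 21, IAD), (38, 11, ORD), (4, 3, SEA)} with {(10, 30, ORD), (11, 25, SFO), (11, 31, JFK), (12, 30, LHR), (21, 37, IAD), (32, 40, HND)} → {(12, 5, DEN), (23, 12, JFK), (30, 7, NRT), (32, 21, IAD), (38, 11, ORD), (4, 3, SEA)}
Projecting to code: {DEN, IAD, JFK, NRT, ORD, SEA}
Union: {DEN, IAD, JFK, NRT, ORD, SEA} with {DEN, JFK, SEA} → {DEN, IAD, JFK, NRT, ORD, SEA}

{DEN, IAD, JFK, NRT, ORD, SEA}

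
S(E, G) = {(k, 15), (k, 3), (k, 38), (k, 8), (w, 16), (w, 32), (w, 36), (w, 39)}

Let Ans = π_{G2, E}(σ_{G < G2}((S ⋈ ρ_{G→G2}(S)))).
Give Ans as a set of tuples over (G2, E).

{(15, k), (32, w), (36, w), (38, k), (39, w), (8, k)}

ρ[G→G2]: schema becomes (E, G2); tuples unchanged.
Joining S and ρ_{G→G2}(S) on E yields {(k, 15, 15), (k, 15, 3), (k, 15, 38), (k, 15, 8), (k, 3, 15), (k, 3, 3), (k, 3, 38), (k, 3, 8), (k, 38, 15), (k, 38, 3), (k, 38, 38), (k, 38, 8), (k, 8, 15), (k, 8, 3), (k, 8, 38), (k, 8, 8), (w, 16, 16), (w, 16, 32), (w, 16, 36), (w, 16, 39), (w, 32, 16), (w, 32, 32), (w, 32, 36), (w, 32, 39), (w, 36, 16), (w, 36, 32), (w, 36, 36), (w, 36, 39), (w, 39, 16), (w, 39, 32), (w, 39, 36), (w, 39, 39)}.
σ[G < G2]: keep tuples satisfying G < G2 → {(k, 15, 38), (k, 3, 15), (k, 3, 38), (k, 3, 8), (k, 8, 15), (k, 8, 38), (w, 16, 32), (w, 16, 36), (w, 16, 39), (w, 32, 36), (w, 32, 39), (w, 36, 39)}
π_{G2, E} gives {(15, k), (32, w), (36, w), (38, k), (39, w), (8, k)} (6 duplicate(s) eliminated).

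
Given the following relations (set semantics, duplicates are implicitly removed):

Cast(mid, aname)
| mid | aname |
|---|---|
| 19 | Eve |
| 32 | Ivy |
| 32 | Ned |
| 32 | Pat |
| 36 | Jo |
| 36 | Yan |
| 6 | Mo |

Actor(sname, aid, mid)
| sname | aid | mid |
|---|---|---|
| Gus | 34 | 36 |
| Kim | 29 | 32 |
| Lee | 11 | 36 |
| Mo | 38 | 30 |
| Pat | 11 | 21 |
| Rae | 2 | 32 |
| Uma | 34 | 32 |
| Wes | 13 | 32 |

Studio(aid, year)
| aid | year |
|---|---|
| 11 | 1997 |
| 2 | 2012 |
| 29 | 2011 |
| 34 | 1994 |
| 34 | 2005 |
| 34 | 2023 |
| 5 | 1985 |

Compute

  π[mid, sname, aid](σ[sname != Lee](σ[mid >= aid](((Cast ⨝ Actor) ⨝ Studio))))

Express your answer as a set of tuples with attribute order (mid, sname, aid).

Cast ⋈ Actor (natural join on mid): {(32, Ivy, Kim, 29), (32, Ivy, Rae, 2), (32, Ivy, Uma, 34), (32, Ivy, Wes, 13), (32, Ned, Kim, 29), (32, Ned, Rae, 2), (32, Ned, Uma, 34), (32, Ned, Wes, 13), (32, Pat, Kim, 29), (32, Pat, Rae, 2), (32, Pat, Uma, 34), (32, Pat, Wes, 13), (36, Jo, Gus, 34), (36, Jo, Lee, 11), (36, Yan, Gus, 34), (36, Yan, Lee, 11)}
(Cast ⨝ Actor) ⋈ Studio (natural join on aid): {(32, Ivy, Kim, 29, 2011), (32, Ivy, Rae, 2, 2012), (32, Ivy, Uma, 34, 1994), (32, Ivy, Uma, 34, 2005), (32, Ivy, Uma, 34, 2023), (32, Ned, Kim, 29, 2011), (32, Ned, Rae, 2, 2012), (32, Ned, Uma, 34, 1994), (32, Ned, Uma, 34, 2005), (32, Ned, Uma, 34, 2023), (32, Pat, Kim, 29, 2011), (32, Pat, Rae, 2, 2012), (32, Pat, Uma, 34, 1994), (32, Pat, Uma, 34, 2005), (32, Pat, Uma, 34, 2023), (36, Jo, Gus, 34, 1994), (36, Jo, Gus, 34, 2005), (36, Jo, Gus, 34, 2023), (36, Jo, Lee, 11, 1997), (36, Yan, Gus, 34, 1994), (36, Yan, Gus, 34, 2005), (36, Yan, Gus, 34, 2023), (36, Yan, Lee, 11, 1997)}
Apply σ_{mid >= aid}; surviving tuples: {(32, Ivy, Kim, 29, 2011), (32, Ivy, Rae, 2, 2012), (32, Ned, Kim, 29, 2011), (32, Ned, Rae, 2, 2012), (32, Pat, Kim, 29, 2011), (32, Pat, Rae, 2, 2012), (36, Jo, Gus, 34, 1994), (36, Jo, Gus, 34, 2005), (36, Jo, Gus, 34, 2023), (36, Jo, Lee, 11, 1997), (36, Yan, Gus, 34, 1994), (36, Yan, Gus, 34, 2005), (36, Yan, Gus, 34, 2023), (36, Yan, Lee, 11, 1997)}
Apply σ_{sname != Lee}; surviving tuples: {(32, Ivy, Kim, 29, 2011), (32, Ivy, Rae, 2, 2012), (32, Ned, Kim, 29, 2011), (32, Ned, Rae, 2, 2012), (32, Pat, Kim, 29, 2011), (32, Pat, Rae, 2, 2012), (36, Jo, Gus, 34, 1994), (36, Jo, Gus, 34, 2005), (36, Jo, Gus, 34, 2023), (36, Yan, Gus, 34, 1994), (36, Yan, Gus, 34, 2005), (36, Yan, Gus, 34, 2023)}
π[mid, sname, aid]: project onto (mid, sname, aid) (9 duplicate(s) eliminated) → {(32, Kim, 29), (32, Rae, 2), (36, Gus, 34)}

{(32, Kim, 29), (32, Rae, 2), (36, Gus, 34)}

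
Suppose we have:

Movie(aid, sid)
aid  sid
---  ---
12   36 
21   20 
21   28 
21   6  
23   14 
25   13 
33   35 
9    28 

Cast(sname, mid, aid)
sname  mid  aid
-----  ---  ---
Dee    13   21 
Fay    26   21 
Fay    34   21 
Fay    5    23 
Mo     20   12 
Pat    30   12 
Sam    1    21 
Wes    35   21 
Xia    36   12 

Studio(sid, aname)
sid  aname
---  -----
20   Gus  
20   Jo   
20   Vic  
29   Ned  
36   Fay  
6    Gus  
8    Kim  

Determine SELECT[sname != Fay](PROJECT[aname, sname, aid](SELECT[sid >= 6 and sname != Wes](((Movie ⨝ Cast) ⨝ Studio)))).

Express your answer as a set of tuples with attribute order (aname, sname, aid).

Movie ⋈ Cast (natural join on aid): {(12, 36, Mo, 20), (12, 36, Pat, 30), (12, 36, Xia, 36), (21, 20, Dee, 13), (21, 20, Fay, 26), (21, 20, Fay, 34), (21, 20, Sam, 1), (21, 20, Wes, 35), (21, 28, Dee, 13), (21, 28, Fay, 26), (21, 28, Fay, 34), (21, 28, Sam, 1), (21, 28, Wes, 35), (21, 6, Dee, 13), (21, 6, Fay, 26), (21, 6, Fay, 34), (21, 6, Sam, 1), (21, 6, Wes, 35), (23, 14, Fay, 5)}
(Movie ⨝ Cast) ⋈ Studio (natural join on sid): {(12, 36, Mo, 20, Fay), (12, 36, Pat, 30, Fay), (12, 36, Xia, 36, Fay), (21, 20, Dee, 13, Gus), (21, 20, Dee, 13, Jo), (21, 20, Dee, 13, Vic), (21, 20, Fay, 26, Gus), (21, 20, Fay, 26, Jo), (21, 20, Fay, 26, Vic), (21, 20, Fay, 34, Gus), (21, 20, Fay, 34, Jo), (21, 20, Fay, 34, Vic), (21, 20, Sam, 1, Gus), (21, 20, Sam, 1, Jo), (21, 20, Sam, 1, Vic), (21, 20, Wes, 35, Gus), (21, 20, Wes, 35, Jo), (21, 20, Wes, 35, Vic), (21, 6, Dee, 13, Gus), (21, 6, Fay, 26, Gus), (21, 6, Fay, 34, Gus), (21, 6, Sam, 1, Gus), (21, 6, Wes, 35, Gus)}
Apply σ_{sid >= 6 and sname != Wes}; surviving tuples: {(12, 36, Mo, 20, Fay), (12, 36, Pat, 30, Fay), (12, 36, Xia, 36, Fay), (21, 20, Dee, 13, Gus), (21, 20, Dee, 13, Jo), (21, 20, Dee, 13, Vic), (21, 20, Fay, 26, Gus), (21, 20, Fay, 26, Jo), (21, 20, Fay, 26, Vic), (21, 20, Fay, 34, Gus), (21, 20, Fay, 34, Jo), (21, 20, Fay, 34, Vic), (21, 20, Sam, 1, Gus), (21, 20, Sam, 1, Jo), (21, 20, Sam, 1, Vic), (21, 6, Dee, 13, Gus), (21, 6, Fay, 26, Gus), (21, 6, Fay, 34, Gus), (21, 6, Sam, 1, Gus)}
π[aname, sname, aid]: project onto (aname, sname, aid) (7 duplicate(s) eliminated) → {(Fay, Mo, 12), (Fay, Pat, 12), (Fay, Xia, 12), (Gus, Dee, 21), (Gus, Fay, 21), (Gus, Sam, 21), (Jo, Dee, 21), (Jo, Fay, 21), (Jo, Sam, 21), (Vic, Dee, 21), (Vic, Fay, 21), (Vic, Sam, 21)}
Apply σ_{sname != Fay}; surviving tuples: {(Fay, Mo, 12), (Fay, Pat, 12), (Fay, Xia, 12), (Gus, Dee, 21), (Gus, Sam, 21), (Jo, Dee, 21), (Jo, Sam, 21), (Vic, Dee, 21), (Vic, Sam, 21)}

{(Fay, Mo, 12), (Fay, Pat, 12), (Fay, Xia, 12), (Gus, Dee, 21), (Gus, Sam, 21), (Jo, Dee, 21), (Jo, Sam, 21), (Vic, Dee, 21), (Vic, Sam, 21)}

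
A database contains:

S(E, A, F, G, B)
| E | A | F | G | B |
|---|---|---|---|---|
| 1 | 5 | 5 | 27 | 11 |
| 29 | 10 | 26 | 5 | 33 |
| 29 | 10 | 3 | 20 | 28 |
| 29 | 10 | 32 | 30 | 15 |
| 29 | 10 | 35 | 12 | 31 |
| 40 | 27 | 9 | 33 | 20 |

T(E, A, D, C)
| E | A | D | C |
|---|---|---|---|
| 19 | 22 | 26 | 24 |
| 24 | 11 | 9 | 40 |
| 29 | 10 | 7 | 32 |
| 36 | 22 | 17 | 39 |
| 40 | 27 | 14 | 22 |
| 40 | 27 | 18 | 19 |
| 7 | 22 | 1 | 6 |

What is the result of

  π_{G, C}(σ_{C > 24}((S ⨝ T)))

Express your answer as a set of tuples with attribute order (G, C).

S ⋈ T (natural join on E, A): {(29, 10, 26, 5, 33, 7, 32), (29, 10, 3, 20, 28, 7, 32), (29, 10, 32, 30, 15, 7, 32), (29, 10, 35, 12, 31, 7, 32), (40, 27, 9, 33, 20, 14, 22), (40, 27, 9, 33, 20, 18, 19)}
Filtering on C > 24 leaves {(29, 10, 26, 5, 33, 7, 32), (29, 10, 3, 20, 28, 7, 32), (29, 10, 32, 30, 15, 7, 32), (29, 10, 35, 12, 31, 7, 32)}.
π[G, C]: project onto (G, C) → {(12, 32), (20, 32), (30, 32), (5, 32)}

{(12, 32), (20, 32), (30, 32), (5, 32)}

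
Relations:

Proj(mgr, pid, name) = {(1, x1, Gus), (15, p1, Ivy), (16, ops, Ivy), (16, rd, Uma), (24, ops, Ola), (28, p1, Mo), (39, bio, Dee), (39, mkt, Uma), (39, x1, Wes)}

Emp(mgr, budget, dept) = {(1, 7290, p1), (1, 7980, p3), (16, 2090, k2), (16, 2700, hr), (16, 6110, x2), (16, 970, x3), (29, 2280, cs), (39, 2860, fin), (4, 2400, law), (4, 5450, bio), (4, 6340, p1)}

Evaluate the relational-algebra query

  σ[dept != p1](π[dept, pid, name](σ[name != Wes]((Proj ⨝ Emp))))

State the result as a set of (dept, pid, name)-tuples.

{(fin, bio, Dee), (fin, mkt, Uma), (hr, ops, Ivy), (hr, rd, Uma), (k2, ops, Ivy), (k2, rd, Uma), (p3, x1, Gus), (x2, ops, Ivy), (x2, rd, Uma), (x3, ops, Ivy), (x3, rd, Uma)}

Joining Proj and Emp on mgr yields {(1, x1, Gus, 7290, p1), (1, x1, Gus, 7980, p3), (16, ops, Ivy, 2090, k2), (16, ops, Ivy, 2700, hr), (16, ops, Ivy, 6110, x2), (16, ops, Ivy, 970, x3), (16, rd, Uma, 2090, k2), (16, rd, Uma, 2700, hr), (16, rd, Uma, 6110, x2), (16, rd, Uma, 970, x3), (39, bio, Dee, 2860, fin), (39, mkt, Uma, 2860, fin), (39, x1, Wes, 2860, fin)}.
Apply σ_{name != Wes}; surviving tuples: {(1, x1, Gus, 7290, p1), (1, x1, Gus, 7980, p3), (16, ops, Ivy, 2090, k2), (16, ops, Ivy, 2700, hr), (16, ops, Ivy, 6110, x2), (16, ops, Ivy, 970, x3), (16, rd, Uma, 2090, k2), (16, rd, Uma, 2700, hr), (16, rd, Uma, 6110, x2), (16, rd, Uma, 970, x3), (39, bio, Dee, 2860, fin), (39, mkt, Uma, 2860, fin)}
Keep only column(s) dept, pid, name: {(fin, bio, Dee), (fin, mkt, Uma), (hr, ops, Ivy), (hr, rd, Uma), (k2, ops, Ivy), (k2, rd, Uma), (p1, x1, Gus), (p3, x1, Gus), (x2, ops, Ivy), (x2, rd, Uma), (x3, ops, Ivy), (x3, rd, Uma)}
Apply σ_{dept != p1}; surviving tuples: {(fin, bio, Dee), (fin, mkt, Uma), (hr, ops, Ivy), (hr, rd, Uma), (k2, ops, Ivy), (k2, rd, Uma), (p3, x1, Gus), (x2, ops, Ivy), (x2, rd, Uma), (x3, ops, Ivy), (x3, rd, Uma)}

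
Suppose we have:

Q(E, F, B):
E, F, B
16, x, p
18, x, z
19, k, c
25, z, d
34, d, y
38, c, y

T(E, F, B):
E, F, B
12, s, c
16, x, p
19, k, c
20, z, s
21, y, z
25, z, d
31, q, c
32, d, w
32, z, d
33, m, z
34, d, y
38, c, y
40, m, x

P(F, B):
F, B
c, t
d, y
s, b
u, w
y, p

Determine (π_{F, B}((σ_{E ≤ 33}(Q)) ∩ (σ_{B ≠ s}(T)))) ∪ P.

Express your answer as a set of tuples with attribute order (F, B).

{(c, t), (d, y), (k, c), (s, b), (u, w), (x, p), (y, p), (z, d)}

Selection E ≤ 33: {(16, x, p), (18, x, z), (19, k, c), (25, z, d)}
Selection B ≠ s: {(12, s, c), (16, x, p), (19, k, c), (21, y, z), (25, z, d), (31, q, c), (32, d, w), (32, z, d), (33, m, z), (34, d, y), (38, c, y), (40, m, x)}
Set intersection of the two operands is {(16, x, p), (19, k, c), (25, z, d)}.
π[F, B]: project onto (F, B) → {(k, c), (x, p), (z, d)}
Set union of the two operands is {(c, t), (d, y), (k, c), (s, b), (u, w), (x, p), (y, p), (z, d)}.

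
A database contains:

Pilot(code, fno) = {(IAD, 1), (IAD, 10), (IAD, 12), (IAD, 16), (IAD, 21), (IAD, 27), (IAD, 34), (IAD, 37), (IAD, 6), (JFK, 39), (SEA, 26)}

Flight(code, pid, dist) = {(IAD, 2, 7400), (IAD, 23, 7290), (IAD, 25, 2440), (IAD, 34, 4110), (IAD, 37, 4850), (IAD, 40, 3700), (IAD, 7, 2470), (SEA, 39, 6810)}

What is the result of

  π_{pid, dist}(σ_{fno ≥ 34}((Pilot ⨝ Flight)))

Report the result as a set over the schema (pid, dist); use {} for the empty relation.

Natural join on code: {(IAD, 1, 2, 7400), (IAD, 1, 23, 7290), (IAD, 1, 25, 2440), (IAD, 1, 34, 4110), (IAD, 1, 37, 4850), (IAD, 1, 40, 3700), (IAD, 1, 7, 2470), (IAD, 10, 2, 7400), (IAD, 10, 23, 7290), (IAD, 10, 25, 2440), (IAD, 10, 34, 4110), (IAD, 10, 37, 4850), (IAD, 10, 40, 3700), (IAD, 10, 7, 2470), (IAD, 12, 2, 7400), (IAD, 12, 23, 7290), (IAD, 12, 25, 2440), (IAD, 12, 34, 4110), (IAD, 12, 37, 4850), (IAD, 12, 40, 3700), (IAD, 12, 7, 2470), (IAD, 16, 2, 7400), (IAD, 16, 23, 7290), (IAD, 16, 25, 2440), (IAD, 16, 34, 4110), (IAD, 16, 37, 4850), (IAD, 16, 40, 3700), (IAD, 16, 7, 2470), (IAD, 21, 2, 7400), (IAD, 21, 23, 7290), (IAD, 21, 25, 2440), (IAD, 21, 34, 4110), (IAD, 21, 37, 4850), (IAD, 21, 40, 3700), (IAD, 21, 7, 2470), (IAD, 27, 2, 7400), (IAD, 27, 23, 7290), (IAD, 27, 25, 2440), (IAD, 27, 34, 4110), (IAD, 27, 37, 4850), (IAD, 27, 40, 3700), (IAD, 27, 7, 2470), (IAD, 34, 2, 7400), (IAD, 34, 23, 7290), (IAD, 34, 25, 2440), (IAD, 34, 34, 4110), (IAD, 34, 37, 4850), (IAD, 34, 40, 3700), (IAD, 34, 7, 2470), (IAD, 37, 2, 7400), (IAD, 37, 23, 7290), (IAD, 37, 25, 2440), (IAD, 37, 34, 4110), (IAD, 37, 37, 4850), (IAD, 37, 40, 3700), (IAD, 37, 7, 2470), (IAD, 6, 2, 7400), (IAD, 6, 23, 7290), (IAD, 6, 25, 2440), (IAD, 6, 34, 4110), (IAD, 6, 37, 4850), (IAD, 6, 40, 3700), (IAD, 6, 7, 2470), (SEA, 26, 39, 6810)}
Selection fno ≥ 34: {(IAD, 34, 2, 7400), (IAD, 34, 23, 7290), (IAD, 34, 25, 2440), (IAD, 34, 34, 4110), (IAD, 34, 37, 4850), (IAD, 34, 40, 3700), (IAD, 34, 7, 2470), (IAD, 37, 2, 7400), (IAD, 37, 23, 7290), (IAD, 37, 25, 2440), (IAD, 37, 34, 4110), (IAD, 37, 37, 4850), (IAD, 37, 40, 3700), (IAD, 37, 7, 2470)}
π_{pid, dist} gives {(2, 7400), (23, 7290), (25, 2440), (34, 4110), (37, 4850), (40, 3700), (7, 2470)} (7 duplicate(s) eliminated).

{(2, 7400), (23, 7290), (25, 2440), (34, 4110), (37, 4850), (40, 3700), (7, 2470)}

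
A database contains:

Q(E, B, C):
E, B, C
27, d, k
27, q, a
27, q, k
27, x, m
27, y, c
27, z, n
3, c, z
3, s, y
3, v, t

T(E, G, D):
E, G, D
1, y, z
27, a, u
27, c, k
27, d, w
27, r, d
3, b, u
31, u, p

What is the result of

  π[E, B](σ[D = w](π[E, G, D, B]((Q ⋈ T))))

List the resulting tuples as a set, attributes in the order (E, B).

Joining Q and T on E yields {(27, d, k, a, u), (27, d, k, c, k), (27, d, k, d, w), (27, d, k, r, d), (27, q, a, a, u), (27, q, a, c, k), (27, q, a, d, w), (27, q, a, r, d), (27, q, k, a, u), (27, q, k, c, k), (27, q, k, d, w), (27, q, k, r, d), (27, x, m, a, u), (27, x, m, c, k), (27, x, m, d, w), (27, x, m, r, d), (27, y, c, a, u), (27, y, c, c, k), (27, y, c, d, w), (27, y, c, r, d), (27, z, n, a, u), (27, z, n, c, k), (27, z, n, d, w), (27, z, n, r, d), (3, c, z, b, u), (3, s, y, b, u), (3, v, t, b, u)}.
Projecting to E, G, D, B (4 duplicate(s) eliminated): {(27, a, u, d), (27, a, u, q), (27, a, u, x), (27, a, u, y), (27, a, u, z), (27, c, k, d), (27, c, k, q), (27, c, k, x), (27, c, k, y), (27, c, k, z), (27, d, w, d), (27, d, w, q), (27, d, w, x), (27, d, w, y), (27, d, w, z), (27, r, d, d), (27, r, d, q), (27, r, d, x), (27, r, d, y), (27, r, d, z), (3, b, u, c), (3, b, u, s), (3, b, u, v)}
Filtering on D = w leaves {(27, d, w, d), (27, d, w, q), (27, d, w, x), (27, d, w, y), (27, d, w, z)}.
Projecting to E, B: {(27, d), (27, q), (27, x), (27, y), (27, z)}

{(27, d), (27, q), (27, x), (27, y), (27, z)}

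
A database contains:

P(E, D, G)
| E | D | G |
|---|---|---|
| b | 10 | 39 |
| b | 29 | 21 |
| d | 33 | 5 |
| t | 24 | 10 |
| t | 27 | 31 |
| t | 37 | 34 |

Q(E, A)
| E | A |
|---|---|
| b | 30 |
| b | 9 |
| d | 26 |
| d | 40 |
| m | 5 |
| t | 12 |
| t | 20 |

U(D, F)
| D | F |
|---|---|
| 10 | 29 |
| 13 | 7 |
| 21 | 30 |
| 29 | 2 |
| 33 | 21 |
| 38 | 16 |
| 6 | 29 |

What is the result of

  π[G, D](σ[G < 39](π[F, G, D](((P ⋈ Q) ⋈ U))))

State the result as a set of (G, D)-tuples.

Natural join on E: {(b, 10, 39, 30), (b, 10, 39, 9), (b, 29, 21, 30), (b, 29, 21, 9), (d, 33, 5, 26), (d, 33, 5, 40), (t, 24, 10, 12), (t, 24, 10, 20), (t, 27, 31, 12), (t, 27, 31, 20), (t, 37, 34, 12), (t, 37, 34, 20)}
Natural join on D: {(b, 10, 39, 30, 29), (b, 10, 39, 9, 29), (b, 29, 21, 30, 2), (b, 29, 21, 9, 2), (d, 33, 5, 26, 21), (d, 33, 5, 40, 21)}
Keep only column(s) F, G, D (3 duplicate(s) eliminated): {(2, 21, 29), (21, 5, 33), (29, 39, 10)}
Apply σ_{G < 39}; surviving tuples: {(2, 21, 29), (21, 5, 33)}
Keep only column(s) G, D: {(21, 29), (5, 33)}

{(21, 29), (5, 33)}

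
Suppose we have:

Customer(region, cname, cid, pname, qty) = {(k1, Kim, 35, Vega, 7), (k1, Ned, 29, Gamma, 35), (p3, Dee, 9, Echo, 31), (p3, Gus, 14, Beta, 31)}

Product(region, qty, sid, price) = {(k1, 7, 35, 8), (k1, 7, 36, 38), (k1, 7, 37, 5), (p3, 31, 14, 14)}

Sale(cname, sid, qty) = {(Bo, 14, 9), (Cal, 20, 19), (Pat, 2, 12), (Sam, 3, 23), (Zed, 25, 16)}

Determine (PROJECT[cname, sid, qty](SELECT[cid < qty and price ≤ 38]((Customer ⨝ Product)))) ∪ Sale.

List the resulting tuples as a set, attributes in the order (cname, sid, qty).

{(Bo, 14, 9), (Cal, 20, 19), (Dee, 14, 31), (Gus, 14, 31), (Pat, 2, 12), (Sam, 3, 23), (Zed, 25, 16)}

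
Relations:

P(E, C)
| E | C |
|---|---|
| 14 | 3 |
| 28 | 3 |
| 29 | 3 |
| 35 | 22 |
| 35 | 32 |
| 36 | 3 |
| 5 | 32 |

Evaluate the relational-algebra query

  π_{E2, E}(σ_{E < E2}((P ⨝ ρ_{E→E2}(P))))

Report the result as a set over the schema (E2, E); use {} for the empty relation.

{(28, 14), (29, 14), (29, 28), (35, 5), (36, 14), (36, 28), (36, 29)}

ρ[E→E2]: schema becomes (E2, C); tuples unchanged.
Joining P and ρ_{E→E2}(P) on C yields {(14, 3, 14), (14, 3, 28), (14, 3, 29), (14, 3, 36), (28, 3, 14), (28, 3, 28), (28, 3, 29), (28, 3, 36), (29, 3, 14), (29, 3, 28), (29, 3, 29), (29, 3, 36), (35, 22, 35), (35, 32, 35), (35, 32, 5), (36, 3, 14), (36, 3, 28), (36, 3, 29), (36, 3, 36), (5, 32, 35), (5, 32, 5)}.
Apply σ_{E < E2}; surviving tuples: {(14, 3, 28), (14, 3, 29), (14, 3, 36), (28, 3, 29), (28, 3, 36), (29, 3, 36), (5, 32, 35)}
Keep only column(s) E2, E: {(28, 14), (29, 14), (29, 28), (35, 5), (36, 14), (36, 28), (36, 29)}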